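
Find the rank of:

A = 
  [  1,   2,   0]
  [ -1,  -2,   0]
Row reduce:
R2 → R2 + (1)·R1
REF = 
  [  1,   2,   0]
  [  0,   0,   0]
Pivot columns: 1 → 1 pivot.

rank(A) = 1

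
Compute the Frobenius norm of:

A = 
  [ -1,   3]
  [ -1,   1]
||A||_F = 3.464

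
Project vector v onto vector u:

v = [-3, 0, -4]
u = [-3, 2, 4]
proj_u(v) = [21/29, -14/29, -28/29]

v·u = (-3)(-3) + (0)(2) + (-4)(4) = -7
u·u = (-3)² + (2)² + (4)² = 29
proj_u(v) = (v·u / u·u) × u = (-7/29) × u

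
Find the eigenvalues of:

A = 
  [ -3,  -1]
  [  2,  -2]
λ = (-5 + i√7)/2, (-5 - i√7)/2  (≈ -2.5 + 1.323i, -2.5 - 1.323i)

tr(A) = -5, det(A) = 8
Characteristic polynomial: λ² - tr(A)λ + det(A) = λ² + 5λ + 8
λ² + 5λ + 8 = 0  ⇒  λ = (-5 ± √((5)² - 4·(8)))/2 = (-5 ± √(-7))/2
  = (-5 + i√7)/2,  (-5 - i√7)/2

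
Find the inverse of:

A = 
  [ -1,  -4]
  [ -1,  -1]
det(A) = (-1)(-1) - (-4)(-1) = -3
For a 2×2 matrix, A⁻¹ = (1/det(A)) · [[d, -b], [-c, a]]
    = (-1/3) · [[-1, 4], [1, -1]]

A⁻¹ = 
  [ 1/3, -4/3]
  [-1/3,  1/3]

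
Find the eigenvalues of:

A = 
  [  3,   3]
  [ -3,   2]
λ = (5 + i√35)/2, (5 - i√35)/2  (≈ 2.5 + 2.958i, 2.5 - 2.958i)

tr(A) = 5, det(A) = 15
Characteristic polynomial: λ² - tr(A)λ + det(A) = λ² - 5λ + 15
λ² - 5λ + 15 = 0  ⇒  λ = (5 ± √((-5)² - 4·(15)))/2 = (5 ± √(-35))/2
  = (5 + i√35)/2,  (5 - i√35)/2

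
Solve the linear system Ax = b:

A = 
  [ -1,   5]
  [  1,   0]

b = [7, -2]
Row reduce the augmented matrix [A|b]:
R2 → R2 + (1)·R1
REF = 
  [ -1,   5,   7]
  [  0,   5,   5]

Back-substitution:
x₂ = 5 / 5 = 1
x₁ = (7 - (5)(1)) / (-1) = -2

x = [-2, 1]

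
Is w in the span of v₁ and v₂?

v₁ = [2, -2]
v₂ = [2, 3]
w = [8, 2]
Yes

Form the augmented matrix and row-reduce:
[v₁|v₂|w] = 
  [  2,   2,   8]
  [ -2,   3,   2]
R2 → R2 + (1)·R1
REF = 
  [  2,   2,   8]
  [  0,   5,  10]

No row of the form [0 0 | nonzero], so the system is consistent. Back-substitution gives c₁ = 2, c₂ = 2: w = (2)·v₁ + (2)·v₂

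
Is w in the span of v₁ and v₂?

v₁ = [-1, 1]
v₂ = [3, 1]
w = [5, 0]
Yes

Form the augmented matrix and row-reduce:
[v₁|v₂|w] = 
  [ -1,   3,   5]
  [  1,   1,   0]
R2 → R2 + (1)·R1
REF = 
  [ -1,   3,   5]
  [  0,   4,   5]

No row of the form [0 0 | nonzero], so the system is consistent. Back-substitution gives c₁ = -5/4, c₂ = 5/4: w = (-5/4)·v₁ + (5/4)·v₂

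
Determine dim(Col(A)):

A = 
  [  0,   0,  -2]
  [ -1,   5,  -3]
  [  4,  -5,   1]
Row reduce:
Swap R1 ↔ R2
R3 → R3 + (4)·R1
Swap R2 ↔ R3
REF = 
  [ -1,   5,  -3]
  [  0,  15, -11]
  [  0,   0,  -2]
Pivot columns: 1, 2, 3 → 3 pivots.
dim(Col(A)) = number of pivot columns = 3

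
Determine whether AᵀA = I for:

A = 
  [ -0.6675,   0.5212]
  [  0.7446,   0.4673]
No

AᵀA = 
  [  1,   0.0001]
  [  0.0001,   0.4900]
≠ I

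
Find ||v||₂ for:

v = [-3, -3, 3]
5.196

||v||₂ = √((-3)² + (-3)² + (3)²) = √27 = 5.196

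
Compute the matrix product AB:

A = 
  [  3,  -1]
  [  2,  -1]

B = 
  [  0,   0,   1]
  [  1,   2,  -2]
A is 2×2 and B is 2×3, so AB is 2×3. Each entry is (row of A)·(column of B):
AB[1,1] = (3)(0) + (-1)(1) = -1
AB[1,2] = (3)(0) + (-1)(2) = -2
AB[1,3] = (3)(1) + (-1)(-2) = 5
AB[2,1] = (2)(0) + (-1)(1) = -1
AB[2,2] = (2)(0) + (-1)(2) = -2
AB[2,3] = (2)(1) + (-1)(-2) = 4

AB = 
  [ -1,  -2,   5]
  [ -1,  -2,   4]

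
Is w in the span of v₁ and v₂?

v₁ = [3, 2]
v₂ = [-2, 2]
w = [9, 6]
Yes

Form the augmented matrix and row-reduce:
[v₁|v₂|w] = 
  [  3,  -2,   9]
  [  2,   2,   6]
R2 → R2 - (2/3)·R1
REF = 
  [   3,   -2,    9]
  [   0, 10/3,    0]

No row of the form [0 0 | nonzero], so the system is consistent. Back-substitution gives c₁ = 3, c₂ = 0: w = (3)·v₁ + (0)·v₂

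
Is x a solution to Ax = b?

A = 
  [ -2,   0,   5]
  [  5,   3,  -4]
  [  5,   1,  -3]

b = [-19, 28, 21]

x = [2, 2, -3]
Yes

Ax = [-19, 28, 21] = b ✓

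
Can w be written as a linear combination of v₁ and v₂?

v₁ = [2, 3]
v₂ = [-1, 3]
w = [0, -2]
Yes

Form the augmented matrix and row-reduce:
[v₁|v₂|w] = 
  [  2,  -1,   0]
  [  3,   3,  -2]
R2 → R2 - (3/2)·R1
REF = 
  [  2,  -1,   0]
  [  0, 9/2,  -2]

No row of the form [0 0 | nonzero], so the system is consistent. Back-substitution gives c₁ = -2/9, c₂ = -4/9: w = (-2/9)·v₁ + (-4/9)·v₂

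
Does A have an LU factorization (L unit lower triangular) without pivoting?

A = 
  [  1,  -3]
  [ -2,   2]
Yes.
A[1,1] = 1 ≠ 0, so Gaussian elimination proceeds without a row swap: multiplier ℓ₂₁ = (-2)/(1) = -2, and U[2,2] = 2 - (-2)(-3) = -4.
L = 
  [  1,   0]
  [ -2,   1]
U = 
  [  1,  -3]
  [  0,  -4]
Check row 2 of LU: [(-2)(1), (-2)(-3) + (-4)] = [-2, 2] = row 2 of A ✓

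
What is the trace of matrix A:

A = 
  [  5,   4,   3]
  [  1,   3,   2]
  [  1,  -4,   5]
13

tr(A) = 5 + 3 + 5 = 13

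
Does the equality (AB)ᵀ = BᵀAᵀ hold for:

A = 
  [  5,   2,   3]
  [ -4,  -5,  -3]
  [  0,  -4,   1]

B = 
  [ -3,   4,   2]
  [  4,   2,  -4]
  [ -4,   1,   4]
Yes

(AB)ᵀ = 
  [-19,   4, -20]
  [ 27, -29,  -7]
  [ 14,   0,  20]

BᵀAᵀ = 
  [-19,   4, -20]
  [ 27, -29,  -7]
  [ 14,   0,  20]

Both sides are equal — this is the standard identity (AB)ᵀ = BᵀAᵀ, which holds for all A, B.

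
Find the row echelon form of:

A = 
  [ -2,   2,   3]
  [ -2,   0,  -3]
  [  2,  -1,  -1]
Row operations:
R2 → R2 - (1)·R1
R3 → R3 + (1)·R1
R3 → R3 + (1/2)·R2

Resulting echelon form:
REF = 
  [ -2,   2,   3]
  [  0,  -2,  -6]
  [  0,   0,  -1]

Rank = 3 (number of non-zero pivot rows).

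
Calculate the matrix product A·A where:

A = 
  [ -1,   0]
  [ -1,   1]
A² = A·A:
A²[1,1] = (-1)(-1) + (0)(-1) = 1
A²[1,2] = (-1)(0) + (0)(1) = 0
A²[2,1] = (-1)(-1) + (1)(-1) = 0
A²[2,2] = (-1)(0) + (1)(1) = 1
A² = 
  [  1,   0]
  [  0,   1]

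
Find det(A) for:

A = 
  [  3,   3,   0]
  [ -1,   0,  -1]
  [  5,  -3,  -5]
Cofactor expansion along row 1:
det(A) = (3)·((0)(-5) - (-1)(-3)) - (3)·((-1)(-5) - (-1)(5)) + (0)·((-1)(-3) - (0)(5))
  = (3)(-3) - (3)(10) + (0)(3)
  = -39

det(A) = -39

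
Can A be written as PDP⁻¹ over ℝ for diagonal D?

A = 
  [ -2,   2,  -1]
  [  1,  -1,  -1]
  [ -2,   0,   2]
Yes

Characteristic polynomial: det(λI - A) = λ³ + λ² - 8λ - 6
Testing integer divisors of the constant term: p(-3) = 0, so (λ + 3) is a factor:
p(λ) = (λ + 3)(λ² - 2λ - 2)
λ² - 2λ - 2 = 0  ⇒  λ = (2 ± √((-2)² - 4·(-2)))/2 = (2 ± √(12))/2
  = 1 + √3,  1 - √3
Eigenvalues: -3, 1 + √3, 1 - √3  (≈ -3, 2.732, -0.7321)
The two irrational eigenvalues are distinct (simple), so each has alg. mult. = geom. mult. = 1.
λ=-3: alg. mult. = 1, geom. mult. = 3 - rank(A - (-3)I) = 3 - 2 = 1
Sum of geometric multiplicities equals n, so A has n independent eigenvectors.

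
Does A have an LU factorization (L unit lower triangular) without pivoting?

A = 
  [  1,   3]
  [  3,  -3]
Yes.
A[1,1] = 1 ≠ 0, so Gaussian elimination proceeds without a row swap: multiplier ℓ₂₁ = (3)/(1) = 3, and U[2,2] = -3 - (3)(3) = -12.
L = 
  [  1,   0]
  [  3,   1]
U = 
  [  1,   3]
  [  0, -12]
Check row 2 of LU: [(3)(1), (3)(3) + (-12)] = [3, -3] = row 2 of A ✓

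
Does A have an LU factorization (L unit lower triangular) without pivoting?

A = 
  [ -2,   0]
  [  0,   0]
Yes.
A[1,1] = -2 ≠ 0, so Gaussian elimination proceeds without a row swap: multiplier ℓ₂₁ = (0)/(-2) = 0, and U[2,2] = 0 - (0)(0) = 0.
L = 
  [  1,   0]
  [  0,   1]
U = 
  [ -2,   0]
  [  0,   0]
Check row 2 of LU: [(0)(-2), (0)(0) + 0] = [0, 0] = row 2 of A ✓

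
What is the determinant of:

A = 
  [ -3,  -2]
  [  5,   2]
For a 2×2 matrix, det = ad - bc = (-3)(2) - (-2)(5) = 4

det(A) = 4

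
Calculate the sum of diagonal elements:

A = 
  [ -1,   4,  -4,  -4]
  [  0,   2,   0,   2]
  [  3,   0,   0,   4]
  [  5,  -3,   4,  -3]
-2

tr(A) = -1 + 2 + 0 + -3 = -2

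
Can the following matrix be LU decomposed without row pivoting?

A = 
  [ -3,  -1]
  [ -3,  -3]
Yes.
A[1,1] = -3 ≠ 0, so Gaussian elimination proceeds without a row swap: multiplier ℓ₂₁ = (-3)/(-3) = 1, and U[2,2] = -3 - (1)(-1) = -2.
L = 
  [  1,   0]
  [  1,   1]
U = 
  [ -3,  -1]
  [  0,  -2]
Check row 2 of LU: [(1)(-3), (1)(-1) + (-2)] = [-3, -3] = row 2 of A ✓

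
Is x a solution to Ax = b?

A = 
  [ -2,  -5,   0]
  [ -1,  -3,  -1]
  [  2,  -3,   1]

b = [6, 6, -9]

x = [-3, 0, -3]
Yes

Ax = [6, 6, -9] = b ✓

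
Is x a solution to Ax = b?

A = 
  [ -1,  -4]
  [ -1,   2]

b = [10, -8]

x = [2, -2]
No

Ax = [6, -6] ≠ b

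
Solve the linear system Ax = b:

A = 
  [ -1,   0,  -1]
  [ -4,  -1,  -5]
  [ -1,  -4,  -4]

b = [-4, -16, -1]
Row reduce the augmented matrix [A|b]:
R2 → R2 - (4)·R1
R3 → R3 - (1)·R1
R3 → R3 - (4)·R2
REF = 
  [ -1,   0,  -1,  -4]
  [  0,  -1,  -1,   0]
  [  0,   0,   1,   3]

Back-substitution:
x₃ = 3 / 1 = 3
x₂ = (0 - (-1)(3)) / (-1) = -3
x₁ = (-4 - (0)(-3) - (-1)(3)) / (-1) = 1

x = [1, -3, 3]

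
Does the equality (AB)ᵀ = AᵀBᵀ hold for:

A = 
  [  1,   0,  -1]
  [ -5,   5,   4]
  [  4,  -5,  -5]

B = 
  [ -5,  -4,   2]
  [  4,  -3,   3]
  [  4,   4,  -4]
No

(AB)ᵀ = 
  [ -9,  61, -60]
  [ -8,  21, -21]
  [  6, -11,  13]

AᵀBᵀ = 
  [ 23,  31, -32]
  [-30, -30,  40]
  [-21, -31,  32]

The two matrices differ, so (AB)ᵀ ≠ AᵀBᵀ in general. The correct identity is (AB)ᵀ = BᵀAᵀ.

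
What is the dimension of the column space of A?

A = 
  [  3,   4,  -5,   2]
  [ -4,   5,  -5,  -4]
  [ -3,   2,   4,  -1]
Row reduce:
R2 → R2 + (4/3)·R1
R3 → R3 + (1)·R1
R3 → R3 - (18/31)·R2
REF = 
  [     3,      4,     -5,      2]
  [     0,   31/3,  -35/3,   -4/3]
  [     0,      0, 179/31,  55/31]
Pivot columns: 1, 2, 3 → 3 pivots.
dim(Col(A)) = number of pivot columns = 3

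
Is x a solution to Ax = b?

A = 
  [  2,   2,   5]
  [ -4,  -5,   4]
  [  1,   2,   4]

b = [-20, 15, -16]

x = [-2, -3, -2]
Yes

Ax = [-20, 15, -16] = b ✓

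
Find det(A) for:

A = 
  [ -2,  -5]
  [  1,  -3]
For a 2×2 matrix, det = ad - bc = (-2)(-3) - (-5)(1) = 11

det(A) = 11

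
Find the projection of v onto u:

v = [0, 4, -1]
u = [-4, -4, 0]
proj_u(v) = [2, 2, 0]

v·u = (0)(-4) + (4)(-4) + (-1)(0) = -16
u·u = (-4)² + (-4)² + (0)² = 32
proj_u(v) = (v·u / u·u) × u = (-16/32) × u = (-1/2) × u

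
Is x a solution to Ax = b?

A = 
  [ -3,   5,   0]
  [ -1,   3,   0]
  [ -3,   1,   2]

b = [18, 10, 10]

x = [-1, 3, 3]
No

Ax = [18, 10, 12] ≠ b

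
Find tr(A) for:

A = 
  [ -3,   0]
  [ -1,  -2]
-5

tr(A) = -3 + -2 = -5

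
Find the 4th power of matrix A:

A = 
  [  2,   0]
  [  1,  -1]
A² = A·A:
A²[1,1] = (2)(2) + (0)(1) = 4
A²[1,2] = (2)(0) + (0)(-1) = 0
A²[2,1] = (1)(2) + (-1)(1) = 1
A²[2,2] = (1)(0) + (-1)(-1) = 1
A² = 
  [  4,   0]
  [  1,   1]

A^3 = A^2·A:
A^3[1,1] = (4)(2) + (0)(1) = 8
A^3[1,2] = (4)(0) + (0)(-1) = 0
A^3[2,1] = (1)(2) + (1)(1) = 3
A^3[2,2] = (1)(0) + (1)(-1) = -1
A^3 = 
  [  8,   0]
  [  3,  -1]

A^4 = A^3·A:
A^4[1,1] = (8)(2) + (0)(1) = 16
A^4[1,2] = (8)(0) + (0)(-1) = 0
A^4[2,1] = (3)(2) + (-1)(1) = 5
A^4[2,2] = (3)(0) + (-1)(-1) = 1
A^4 = 
  [ 16,   0]
  [  5,   1]

Therefore
A^4 = 
  [ 16,   0]
  [  5,   1]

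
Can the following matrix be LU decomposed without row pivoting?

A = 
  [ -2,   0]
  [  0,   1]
Yes.
A[1,1] = -2 ≠ 0, so Gaussian elimination proceeds without a row swap: multiplier ℓ₂₁ = (0)/(-2) = 0, and U[2,2] = 1 - (0)(0) = 1.
L = 
  [  1,   0]
  [  0,   1]
U = 
  [ -2,   0]
  [  0,   1]
Check row 2 of LU: [(0)(-2), (0)(0) + 1] = [0, 1] = row 2 of A ✓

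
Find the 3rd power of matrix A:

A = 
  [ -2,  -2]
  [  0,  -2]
A^3 = 
  [ -8, -24]
  [  0,  -8]

A² = A·A:
A²[1,1] = (-2)(-2) + (-2)(0) = 4
A²[1,2] = (-2)(-2) + (-2)(-2) = 8
A²[2,1] = (0)(-2) + (-2)(0) = 0
A²[2,2] = (0)(-2) + (-2)(-2) = 4
A² = 
  [  4,   8]
  [  0,   4]

A^3 = A^2·A:
A^3[1,1] = (4)(-2) + (8)(0) = -8
A^3[1,2] = (4)(-2) + (8)(-2) = -24
A^3[2,1] = (0)(-2) + (4)(0) = 0
A^3[2,2] = (0)(-2) + (4)(-2) = -8
A^3 = 
  [ -8, -24]
  [  0,  -8]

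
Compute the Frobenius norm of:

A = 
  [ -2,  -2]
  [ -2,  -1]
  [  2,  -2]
||A||_F = 4.583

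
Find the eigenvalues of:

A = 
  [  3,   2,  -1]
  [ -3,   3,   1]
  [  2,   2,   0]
λ = 1, (5 + i√15)/2, (5 - i√15)/2  (≈ 1, 2.5 + 1.936i, 2.5 - 1.936i)

Characteristic polynomial: det(λI - A) = λ³ - 6λ² + 15λ - 10
Testing integer divisors of the constant term: p(1) = 0, so (λ - 1) is a factor:
p(λ) = (λ - 1)(λ² - 5λ + 10)
λ² - 5λ + 10 = 0  ⇒  λ = (5 ± √((-5)² - 4·(10)))/2 = (5 ± √(-15))/2
  = (5 + i√15)/2,  (5 - i√15)/2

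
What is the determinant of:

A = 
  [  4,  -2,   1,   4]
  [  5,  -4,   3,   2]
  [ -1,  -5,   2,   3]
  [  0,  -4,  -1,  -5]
-435

Cofactor expansion along row 1: det(A) = a₁₁M₁₁ - a₁₂M₁₂ + a₁₃M₁₃ - a₁₄M₁₄

M₁₁ = det[[-4, 3, 2]; [-5, 2, 3]; [-4, -1, -5]]
  = (-4)·((2)(-5) - (3)(-1)) - (3)·((-5)(-5) - (3)(-4)) + (2)·((-5)(-1) - (2)(-4))
  = (-4)(-7) - (3)(37) + (2)(13)
  = -57
M₁₂ = det[[5, 3, 2]; [-1, 2, 3]; [0, -1, -5]]
  = (5)·((2)(-5) - (3)(-1)) - (3)·((-1)(-5) - (3)(0)) + (2)·((-1)(-1) - (2)(0))
  = (5)(-7) - (3)(5) + (2)(1)
  = -48
M₁₃ = det[[5, -4, 2]; [-1, -5, 3]; [0, -4, -5]]
  = (5)·((-5)(-5) - (3)(-4)) - (-4)·((-1)(-5) - (3)(0)) + (2)·((-1)(-4) - (-5)(0))
  = (5)(37) - (-4)(5) + (2)(4)
  = 213
M₁₄ = det[[5, -4, 3]; [-1, -5, 2]; [0, -4, -1]]
  = (5)·((-5)(-1) - (2)(-4)) - (-4)·((-1)(-1) - (2)(0)) + (3)·((-1)(-4) - (-5)(0))
  = (5)(13) - (-4)(1) + (3)(4)
  = 81

det(A) = (4)(-57) - (-2)(-48) + (1)(213) - (4)(81) = -435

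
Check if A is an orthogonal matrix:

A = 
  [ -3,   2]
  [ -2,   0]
No

AᵀA = 
  [ 13,  -6]
  [ -6,   4]
≠ I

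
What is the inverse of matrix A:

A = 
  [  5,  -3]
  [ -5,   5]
det(A) = (5)(5) - (-3)(-5) = 10
For a 2×2 matrix, A⁻¹ = (1/det(A)) · [[d, -b], [-c, a]]
    = (1/10) · [[5, 3], [5, 5]]

A⁻¹ = 
  [ 1/2, 3/10]
  [ 1/2,  1/2]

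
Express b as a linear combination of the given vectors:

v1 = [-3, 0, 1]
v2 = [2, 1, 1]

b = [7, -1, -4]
c1 = -3, c2 = -1

b = -3·v1 + -1·v2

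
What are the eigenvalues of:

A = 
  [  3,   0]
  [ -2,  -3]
tr(A) = 0, det(A) = -9
Characteristic polynomial: λ² - tr(A)λ + det(A) = λ² - 9
λ² - 9 = (λ + 3)(λ - 3)

λ = 3, -3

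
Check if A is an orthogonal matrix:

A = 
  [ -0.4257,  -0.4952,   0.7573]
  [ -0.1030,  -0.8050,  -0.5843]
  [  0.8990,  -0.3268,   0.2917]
Yes

AᵀA = 
  [  1,  -0.0001,   0]
  [ -0.0001,   1,   0]
  [  0,   0,   1]
≈ I (equal to I up to the 4-dp rounding of the entries)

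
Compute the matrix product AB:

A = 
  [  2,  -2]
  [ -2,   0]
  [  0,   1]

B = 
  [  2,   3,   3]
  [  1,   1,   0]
A is 3×2 and B is 2×3, so AB is 3×3. Each entry is (row of A)·(column of B):
AB[1,1] = (2)(2) + (-2)(1) = 2
AB[1,2] = (2)(3) + (-2)(1) = 4
AB[1,3] = (2)(3) + (-2)(0) = 6
AB[2,1] = (-2)(2) + (0)(1) = -4
AB[2,2] = (-2)(3) + (0)(1) = -6
AB[2,3] = (-2)(3) + (0)(0) = -6
AB[3,1] = (0)(2) + (1)(1) = 1
AB[3,2] = (0)(3) + (1)(1) = 1
AB[3,3] = (0)(3) + (1)(0) = 0

AB = 
  [  2,   4,   6]
  [ -4,  -6,  -6]
  [  1,   1,   0]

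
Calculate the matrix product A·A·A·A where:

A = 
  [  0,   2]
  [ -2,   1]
A² = A·A:
A²[1,1] = (0)(0) + (2)(-2) = -4
A²[1,2] = (0)(2) + (2)(1) = 2
A²[2,1] = (-2)(0) + (1)(-2) = -2
A²[2,2] = (-2)(2) + (1)(1) = -3
A² = 
  [ -4,   2]
  [ -2,  -3]

A^3 = A^2·A:
A^3[1,1] = (-4)(0) + (2)(-2) = -4
A^3[1,2] = (-4)(2) + (2)(1) = -6
A^3[2,1] = (-2)(0) + (-3)(-2) = 6
A^3[2,2] = (-2)(2) + (-3)(1) = -7
A^3 = 
  [ -4,  -6]
  [  6,  -7]

A^4 = A^3·A:
A^4[1,1] = (-4)(0) + (-6)(-2) = 12
A^4[1,2] = (-4)(2) + (-6)(1) = -14
A^4[2,1] = (6)(0) + (-7)(-2) = 14
A^4[2,2] = (6)(2) + (-7)(1) = 5
A^4 = 
  [ 12, -14]
  [ 14,   5]

Therefore
A^4 = 
  [ 12, -14]
  [ 14,   5]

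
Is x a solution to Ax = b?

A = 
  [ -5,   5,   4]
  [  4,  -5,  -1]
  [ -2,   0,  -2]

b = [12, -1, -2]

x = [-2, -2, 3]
Yes

Ax = [12, -1, -2] = b ✓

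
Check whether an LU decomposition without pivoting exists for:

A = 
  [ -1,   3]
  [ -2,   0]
Yes.
A[1,1] = -1 ≠ 0, so Gaussian elimination proceeds without a row swap: multiplier ℓ₂₁ = (-2)/(-1) = 2, and U[2,2] = 0 - (2)(3) = -6.
L = 
  [  1,   0]
  [  2,   1]
U = 
  [ -1,   3]
  [  0,  -6]
Check row 2 of LU: [(2)(-1), (2)(3) + (-6)] = [-2, 0] = row 2 of A ✓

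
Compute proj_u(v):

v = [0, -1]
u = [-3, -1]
proj_u(v) = [-3/10, -1/10]

v·u = (0)(-3) + (-1)(-1) = 1
u·u = (-3)² + (-1)² = 10
proj_u(v) = (v·u / u·u) × u = (1/10) × u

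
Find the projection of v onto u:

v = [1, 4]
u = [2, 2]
v·u = (1)(2) + (4)(2) = 10
u·u = (2)² + (2)² = 8
proj_u(v) = (v·u / u·u) × u = (10/8) × u = (5/4) × u

proj_u(v) = [5/2, 5/2]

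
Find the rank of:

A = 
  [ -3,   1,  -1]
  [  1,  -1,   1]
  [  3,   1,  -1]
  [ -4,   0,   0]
rank(A) = 2

Row reduce:
R2 → R2 + (1/3)·R1
R3 → R3 + (1)·R1
R4 → R4 - (4/3)·R1
R3 → R3 + (3)·R2
R4 → R4 - (2)·R2
REF = 
  [  -3,    1,   -1]
  [   0, -2/3,  2/3]
  [   0,    0,    0]
  [   0,    0,    0]
Pivot columns: 1, 2 → 2 pivots.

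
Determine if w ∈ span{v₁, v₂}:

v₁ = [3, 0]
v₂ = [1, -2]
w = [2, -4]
Yes

Form the augmented matrix and row-reduce:
[v₁|v₂|w] = 
  [  3,   1,   2]
  [  0,  -2,  -4]
(already in echelon form — no row operations needed)

No row of the form [0 0 | nonzero], so the system is consistent. Back-substitution gives c₁ = 0, c₂ = 2: w = (0)·v₁ + (2)·v₂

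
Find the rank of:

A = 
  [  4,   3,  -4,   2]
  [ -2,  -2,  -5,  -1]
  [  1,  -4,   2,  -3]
rank(A) = 3

Row reduce:
R2 → R2 + (1/2)·R1
R3 → R3 - (1/4)·R1
R3 → R3 - (19/2)·R2
REF = 
  [    4,     3,    -4,     2]
  [    0,  -1/2,    -7,     0]
  [    0,     0, 139/2,  -7/2]
Pivot columns: 1, 2, 3 → 3 pivots.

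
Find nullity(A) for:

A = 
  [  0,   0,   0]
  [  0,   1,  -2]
nullity(A) = 2

Row reduce:
Swap R1 ↔ R2
REF = 
  [  0,   1,  -2]
  [  0,   0,   0]
Pivot columns: 2 → 1 pivot.
rank(A) = 1, so nullity(A) = 3 - 1 = 2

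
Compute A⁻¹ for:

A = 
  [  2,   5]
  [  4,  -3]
det(A) = (2)(-3) - (5)(4) = -26
For a 2×2 matrix, A⁻¹ = (1/det(A)) · [[d, -b], [-c, a]]
    = (-1/26) · [[-3, -5], [-4, 2]]

A⁻¹ = 
  [ 3/26,  5/26]
  [ 2/13, -1/13]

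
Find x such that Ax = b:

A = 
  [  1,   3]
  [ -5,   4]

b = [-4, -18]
Row reduce the augmented matrix [A|b]:
R2 → R2 + (5)·R1
REF = 
  [  1,   3,  -4]
  [  0,  19, -38]

Back-substitution:
x₂ = (-38) / 19 = -2
x₁ = (-4 - (3)(-2)) / 1 = 2

x = [2, -2]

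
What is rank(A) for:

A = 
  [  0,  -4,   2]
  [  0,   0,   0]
Row reduce:
(no row operations needed)
REF = 
  [  0,  -4,   2]
  [  0,   0,   0]
Pivot columns: 2 → 1 pivot.

rank(A) = 1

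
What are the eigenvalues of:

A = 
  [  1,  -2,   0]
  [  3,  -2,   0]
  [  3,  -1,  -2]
λ = -2, (-1 + i√15)/2, (-1 - i√15)/2  (≈ -2, -0.5 + 1.936i, -0.5 - 1.936i)

Characteristic polynomial: det(λI - A) = λ³ + 3λ² + 6λ + 8
Testing integer divisors of the constant term: p(-2) = 0, so (λ + 2) is a factor:
p(λ) = (λ + 2)(λ² + λ + 4)
λ² + λ + 4 = 0  ⇒  λ = (-1 ± √((1)² - 4·(4)))/2 = (-1 ± √(-15))/2
  = (-1 + i√15)/2,  (-1 - i√15)/2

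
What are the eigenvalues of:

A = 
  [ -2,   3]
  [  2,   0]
λ = -1 + √7, -1 - √7  (≈ 1.646, -3.646)

tr(A) = -2, det(A) = -6
Characteristic polynomial: λ² - tr(A)λ + det(A) = λ² + 2λ - 6
λ² + 2λ - 6 = 0  ⇒  λ = (-2 ± √((2)² - 4·(-6)))/2 = (-2 ± √(28))/2
  = -1 + √7,  -1 - √7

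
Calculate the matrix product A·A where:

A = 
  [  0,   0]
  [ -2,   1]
A² = A·A:
A²[1,1] = (0)(0) + (0)(-2) = 0
A²[1,2] = (0)(0) + (0)(1) = 0
A²[2,1] = (-2)(0) + (1)(-2) = -2
A²[2,2] = (-2)(0) + (1)(1) = 1
A² = 
  [  0,   0]
  [ -2,   1]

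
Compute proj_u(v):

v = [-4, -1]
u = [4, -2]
proj_u(v) = [-14/5, 7/5]

v·u = (-4)(4) + (-1)(-2) = -14
u·u = (4)² + (-2)² = 20
proj_u(v) = (v·u / u·u) × u = (-14/20) × u = (-7/10) × u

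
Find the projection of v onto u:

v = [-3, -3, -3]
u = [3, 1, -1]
proj_u(v) = [-27/11, -9/11, 9/11]

v·u = (-3)(3) + (-3)(1) + (-3)(-1) = -9
u·u = (3)² + (1)² + (-1)² = 11
proj_u(v) = (v·u / u·u) × u = (-9/11) × u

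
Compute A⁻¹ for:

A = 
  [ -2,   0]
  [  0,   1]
det(A) = (-2)(1) - (0)(0) = -2
For a 2×2 matrix, A⁻¹ = (1/det(A)) · [[d, -b], [-c, a]]
    = (-1/2) · [[1, 0], [0, -2]]

A⁻¹ = 
  [-1/2,    0]
  [   0,    1]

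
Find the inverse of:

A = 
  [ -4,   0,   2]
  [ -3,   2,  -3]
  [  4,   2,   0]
det(A) = (-4)·((2)(0) - (-3)(2)) - (0)·((-3)(0) - (-3)(4)) + (2)·((-3)(2) - (2)(4))
  = (-4)(6) - (0)(12) + (2)(-14)
  = -52
det(A) = -52 ≠ 0, so A is invertible.

Cofactors Cᵢⱼ = (-1)ⁱ⁺ʲ·Mᵢⱼ:
C = 
  [  6, -12, -14]
  [  4,  -8,   8]
  [ -4, -18,  -8]

adj(A) = Cᵀ:
adj(A) = 
  [  6,   4,  -4]
  [-12,  -8, -18]
  [-14,   8,  -8]

A⁻¹ = (-1/52) · adj(A):
A⁻¹ = 
  [-3/26, -1/13,  1/13]
  [ 3/13,  2/13,  9/26]
  [ 7/26, -2/13,  2/13]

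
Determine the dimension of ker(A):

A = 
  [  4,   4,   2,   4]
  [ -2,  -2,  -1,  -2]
nullity(A) = 3

Row reduce:
R2 → R2 + (1/2)·R1
REF = 
  [  4,   4,   2,   4]
  [  0,   0,   0,   0]
Pivot columns: 1 → 1 pivot.
rank(A) = 1, so nullity(A) = 4 - 1 = 3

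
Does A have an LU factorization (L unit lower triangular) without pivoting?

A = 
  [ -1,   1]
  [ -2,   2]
Yes.
A[1,1] = -1 ≠ 0, so Gaussian elimination proceeds without a row swap: multiplier ℓ₂₁ = (-2)/(-1) = 2, and U[2,2] = 2 - (2)(1) = 0.
L = 
  [  1,   0]
  [  2,   1]
U = 
  [ -1,   1]
  [  0,   0]
Check row 2 of LU: [(2)(-1), (2)(1) + 0] = [-2, 2] = row 2 of A ✓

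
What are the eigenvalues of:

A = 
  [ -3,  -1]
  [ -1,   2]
λ = (-1 + √29)/2, (-1 - √29)/2  (≈ 2.193, -3.193)

tr(A) = -1, det(A) = -7
Characteristic polynomial: λ² - tr(A)λ + det(A) = λ² + λ - 7
λ² + λ - 7 = 0  ⇒  λ = (-1 ± √((1)² - 4·(-7)))/2 = (-1 ± √(29))/2
  = (-1 + √29)/2,  (-1 - √29)/2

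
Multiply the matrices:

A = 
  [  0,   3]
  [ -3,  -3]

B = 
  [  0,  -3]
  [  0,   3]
AB = 
  [  0,   9]
  [  0,   0]

A is 2×2 and B is 2×2, so AB is 2×2. Each entry is (row of A)·(column of B):
AB[1,1] = (0)(0) + (3)(0) = 0
AB[1,2] = (0)(-3) + (3)(3) = 9
AB[2,1] = (-3)(0) + (-3)(0) = 0
AB[2,2] = (-3)(-3) + (-3)(3) = 0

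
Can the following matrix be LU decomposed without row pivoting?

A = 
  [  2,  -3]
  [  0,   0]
Yes.
A[1,1] = 2 ≠ 0, so Gaussian elimination proceeds without a row swap: multiplier ℓ₂₁ = (0)/(2) = 0, and U[2,2] = 0 - (0)(-3) = 0.
L = 
  [  1,   0]
  [  0,   1]
U = 
  [  2,  -3]
  [  0,   0]
Check row 2 of LU: [(0)(2), (0)(-3) + 0] = [0, 0] = row 2 of A ✓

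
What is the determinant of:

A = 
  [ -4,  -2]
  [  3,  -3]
18

For a 2×2 matrix, det = ad - bc = (-4)(-3) - (-2)(3) = 18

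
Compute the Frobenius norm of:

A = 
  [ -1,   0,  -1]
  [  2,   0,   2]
||A||_F = 3.162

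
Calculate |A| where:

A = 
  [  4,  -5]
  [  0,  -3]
For a 2×2 matrix, det = ad - bc = (4)(-3) - (-5)(0) = -12

det(A) = -12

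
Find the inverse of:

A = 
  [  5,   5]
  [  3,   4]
det(A) = (5)(4) - (5)(3) = 5
For a 2×2 matrix, A⁻¹ = (1/det(A)) · [[d, -b], [-c, a]]
    = (1/5) · [[4, -5], [-3, 5]]

A⁻¹ = 
  [ 4/5,   -1]
  [-3/5,    1]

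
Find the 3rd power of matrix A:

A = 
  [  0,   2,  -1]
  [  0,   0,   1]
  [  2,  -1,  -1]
A² = A·A:
A²[1,1] = (0)(0) + (2)(0) + (-1)(2) = -2
A²[1,2] = (0)(2) + (2)(0) + (-1)(-1) = 1
A²[1,3] = (0)(-1) + (2)(1) + (-1)(-1) = 3
A²[2,1] = (0)(0) + (0)(0) + (1)(2) = 2
A²[2,2] = (0)(2) + (0)(0) + (1)(-1) = -1
A²[2,3] = (0)(-1) + (0)(1) + (1)(-1) = -1
A²[3,1] = (2)(0) + (-1)(0) + (-1)(2) = -2
A²[3,2] = (2)(2) + (-1)(0) + (-1)(-1) = 5
A²[3,3] = (2)(-1) + (-1)(1) + (-1)(-1) = -2
A² = 
  [ -2,   1,   3]
  [  2,  -1,  -1]
  [ -2,   5,  -2]

A^3 = A^2·A:
A^3[1,1] = (-2)(0) + (1)(0) + (3)(2) = 6
A^3[1,2] = (-2)(2) + (1)(0) + (3)(-1) = -7
A^3[1,3] = (-2)(-1) + (1)(1) + (3)(-1) = 0
A^3[2,1] = (2)(0) + (-1)(0) + (-1)(2) = -2
A^3[2,2] = (2)(2) + (-1)(0) + (-1)(-1) = 5
A^3[2,3] = (2)(-1) + (-1)(1) + (-1)(-1) = -2
A^3[3,1] = (-2)(0) + (5)(0) + (-2)(2) = -4
A^3[3,2] = (-2)(2) + (5)(0) + (-2)(-1) = -2
A^3[3,3] = (-2)(-1) + (5)(1) + (-2)(-1) = 9
A^3 = 
  [  6,  -7,   0]
  [ -2,   5,  -2]
  [ -4,  -2,   9]

Therefore
A^3 = 
  [  6,  -7,   0]
  [ -2,   5,  -2]
  [ -4,  -2,   9]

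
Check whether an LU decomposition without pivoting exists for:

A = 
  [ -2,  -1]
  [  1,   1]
Yes.
A[1,1] = -2 ≠ 0, so Gaussian elimination proceeds without a row swap: multiplier ℓ₂₁ = (1)/(-2) = -1/2, and U[2,2] = 1 - (-1/2)(-1) = 1/2.
L = 
  [   1,    0]
  [-1/2,    1]
U = 
  [ -2,  -1]
  [  0, 1/2]
Check row 2 of LU: [(-1/2)(-2), (-1/2)(-1) + (1/2)] = [1, 1] = row 2 of A ✓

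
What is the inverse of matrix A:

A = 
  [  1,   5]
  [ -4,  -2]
det(A) = (1)(-2) - (5)(-4) = 18
For a 2×2 matrix, A⁻¹ = (1/det(A)) · [[d, -b], [-c, a]]
    = (1/18) · [[-2, -5], [4, 1]]

A⁻¹ = 
  [ -1/9, -5/18]
  [  2/9,  1/18]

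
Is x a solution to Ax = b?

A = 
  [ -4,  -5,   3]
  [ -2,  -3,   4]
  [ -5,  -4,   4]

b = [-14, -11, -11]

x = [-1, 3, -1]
Yes

Ax = [-14, -11, -11] = b ✓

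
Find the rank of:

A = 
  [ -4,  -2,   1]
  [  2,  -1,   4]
rank(A) = 2

Row reduce:
R2 → R2 + (1/2)·R1
REF = 
  [ -4,  -2,   1]
  [  0,  -2, 9/2]
Pivot columns: 1, 2 → 2 pivots.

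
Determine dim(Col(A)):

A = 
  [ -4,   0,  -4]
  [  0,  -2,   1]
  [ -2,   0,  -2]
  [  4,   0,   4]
dim(Col(A)) = 2

Row reduce:
R3 → R3 - (1/2)·R1
R4 → R4 + (1)·R1
REF = 
  [ -4,   0,  -4]
  [  0,  -2,   1]
  [  0,   0,   0]
  [  0,   0,   0]
Pivot columns: 1, 2 → 2 pivots.
dim(Col(A)) = number of pivot columns = 2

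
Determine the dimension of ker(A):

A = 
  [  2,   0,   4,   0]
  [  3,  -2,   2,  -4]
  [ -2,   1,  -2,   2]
nullity(A) = 2

Row reduce:
R2 → R2 - (3/2)·R1
R3 → R3 + (1)·R1
R3 → R3 + (1/2)·R2
REF = 
  [  2,   0,   4,   0]
  [  0,  -2,  -4,  -4]
  [  0,   0,   0,   0]
Pivot columns: 1, 2 → 2 pivots.
rank(A) = 2, so nullity(A) = 4 - 2 = 2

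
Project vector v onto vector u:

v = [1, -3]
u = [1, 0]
v·u = (1)(1) + (-3)(0) = 1
u·u = (1)² + (0)² = 1
proj_u(v) = (v·u / u·u) × u = (1/1) × u = (1) × u

proj_u(v) = [1, 0]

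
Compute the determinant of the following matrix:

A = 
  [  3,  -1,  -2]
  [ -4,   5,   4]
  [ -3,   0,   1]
Cofactor expansion along row 1:
det(A) = (3)·((5)(1) - (4)(0)) - (-1)·((-4)(1) - (4)(-3)) + (-2)·((-4)(0) - (5)(-3))
  = (3)(5) - (-1)(8) + (-2)(15)
  = -7

det(A) = -7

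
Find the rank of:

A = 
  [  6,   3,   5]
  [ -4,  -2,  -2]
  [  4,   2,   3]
rank(A) = 2

Row reduce:
R2 → R2 + (2/3)·R1
R3 → R3 - (2/3)·R1
R3 → R3 + (1/4)·R2
REF = 
  [  6,   3,   5]
  [  0,   0, 4/3]
  [  0,   0,   0]
Pivot columns: 1, 3 → 2 pivots.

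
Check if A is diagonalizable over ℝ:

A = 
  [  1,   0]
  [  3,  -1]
Yes

tr(A) = 0, det(A) = -1
Characteristic polynomial: λ² - tr(A)λ + det(A) = λ² - 1
λ² - 1 = (λ + 1)(λ - 1)
Eigenvalues: 1, -1
λ=-1: alg. mult. = 1, geom. mult. = 2 - rank(A - (-1)I) = 2 - 1 = 1
λ=1: alg. mult. = 1, geom. mult. = 2 - rank(A - (1)I) = 2 - 1 = 1
Sum of geometric multiplicities equals n, so A has n independent eigenvectors.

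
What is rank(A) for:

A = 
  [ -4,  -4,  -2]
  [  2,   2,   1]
Row reduce:
R2 → R2 + (1/2)·R1
REF = 
  [ -4,  -4,  -2]
  [  0,   0,   0]
Pivot columns: 1 → 1 pivot.

rank(A) = 1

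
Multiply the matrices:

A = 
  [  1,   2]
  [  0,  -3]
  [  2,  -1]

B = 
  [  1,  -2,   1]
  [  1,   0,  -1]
AB = 
  [  3,  -2,  -1]
  [ -3,   0,   3]
  [  1,  -4,   3]

A is 3×2 and B is 2×3, so AB is 3×3. Each entry is (row of A)·(column of B):
AB[1,1] = (1)(1) + (2)(1) = 3
AB[1,2] = (1)(-2) + (2)(0) = -2
AB[1,3] = (1)(1) + (2)(-1) = -1
AB[2,1] = (0)(1) + (-3)(1) = -3
AB[2,2] = (0)(-2) + (-3)(0) = 0
AB[2,3] = (0)(1) + (-3)(-1) = 3
AB[3,1] = (2)(1) + (-1)(1) = 1
AB[3,2] = (2)(-2) + (-1)(0) = -4
AB[3,3] = (2)(1) + (-1)(-1) = 3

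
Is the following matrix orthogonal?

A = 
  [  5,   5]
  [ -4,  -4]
No

AᵀA = 
  [ 41,  41]
  [ 41,  41]
≠ I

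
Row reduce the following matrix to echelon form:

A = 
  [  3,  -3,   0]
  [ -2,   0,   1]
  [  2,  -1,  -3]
Row operations:
R2 → R2 + (2/3)·R1
R3 → R3 - (2/3)·R1
R3 → R3 + (1/2)·R2

Resulting echelon form:
REF = 
  [   3,   -3,    0]
  [   0,   -2,    1]
  [   0,    0, -5/2]

Rank = 3 (number of non-zero pivot rows).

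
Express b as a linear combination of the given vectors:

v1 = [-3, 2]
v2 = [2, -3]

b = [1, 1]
c1 = -1, c2 = -1

b = -1·v1 + -1·v2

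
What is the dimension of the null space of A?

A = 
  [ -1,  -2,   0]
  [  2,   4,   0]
nullity(A) = 2

Row reduce:
R2 → R2 + (2)·R1
REF = 
  [ -1,  -2,   0]
  [  0,   0,   0]
Pivot columns: 1 → 1 pivot.
rank(A) = 1, so nullity(A) = 3 - 1 = 2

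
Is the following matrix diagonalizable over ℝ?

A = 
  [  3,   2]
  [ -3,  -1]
No

tr(A) = 2, det(A) = 3
Characteristic polynomial: λ² - tr(A)λ + det(A) = λ² - 2λ + 3
λ² - 2λ + 3 = 0  ⇒  λ = (2 ± √((-2)² - 4·(3)))/2 = (2 ± √(-8))/2
  = 1 + i√2,  1 - i√2
Eigenvalues: 1 + i√2, 1 - i√2  (≈ 1 + 1.414i, 1 - 1.414i)
Has complex eigenvalues (not diagonalizable over ℝ).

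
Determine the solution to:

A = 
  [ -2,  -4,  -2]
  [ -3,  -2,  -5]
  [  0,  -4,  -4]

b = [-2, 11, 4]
Row reduce the augmented matrix [A|b]:
R2 → R2 - (3/2)·R1
R3 → R3 + (1)·R2
REF = 
  [ -2,  -4,  -2,  -2]
  [  0,   4,  -2,  14]
  [  0,   0,  -6,  18]

Back-substitution:
x₃ = 18 / (-6) = -3
x₂ = (14 - (-2)(-3)) / 4 = 2
x₁ = (-2 - (-4)(2) - (-2)(-3)) / (-2) = 0

x = [0, 2, -3]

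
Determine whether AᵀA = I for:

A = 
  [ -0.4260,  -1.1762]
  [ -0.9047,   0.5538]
No

AᵀA = 
  [  1,   0]
  [  0,   1.6901]
≠ I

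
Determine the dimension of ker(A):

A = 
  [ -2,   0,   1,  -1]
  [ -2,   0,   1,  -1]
nullity(A) = 3

Row reduce:
R2 → R2 - (1)·R1
REF = 
  [ -2,   0,   1,  -1]
  [  0,   0,   0,   0]
Pivot columns: 1 → 1 pivot.
rank(A) = 1, so nullity(A) = 4 - 1 = 3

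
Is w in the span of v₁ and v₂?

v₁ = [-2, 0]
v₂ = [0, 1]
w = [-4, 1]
Yes

Form the augmented matrix and row-reduce:
[v₁|v₂|w] = 
  [ -2,   0,  -4]
  [  0,   1,   1]
(already in echelon form — no row operations needed)

No row of the form [0 0 | nonzero], so the system is consistent. Back-substitution gives c₁ = 2, c₂ = 1: w = (2)·v₁ + (1)·v₂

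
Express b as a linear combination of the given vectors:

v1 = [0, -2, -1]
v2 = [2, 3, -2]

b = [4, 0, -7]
c1 = 3, c2 = 2

b = 3·v1 + 2·v2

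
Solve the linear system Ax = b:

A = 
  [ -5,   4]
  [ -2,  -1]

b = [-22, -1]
Row reduce the augmented matrix [A|b]:
R2 → R2 - (2/5)·R1
REF = 
  [   -5,     4,   -22]
  [    0, -13/5,  39/5]

Back-substitution:
x₂ = (39/5) / (-13/5) = -3
x₁ = (-22 - (4)(-3)) / (-5) = 2

x = [2, -3]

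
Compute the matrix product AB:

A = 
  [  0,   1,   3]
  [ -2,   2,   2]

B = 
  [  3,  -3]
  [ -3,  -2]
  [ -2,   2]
AB = 
  [ -9,   4]
  [-16,   6]

A is 2×3 and B is 3×2, so AB is 2×2. Each entry is (row of A)·(column of B):
AB[1,1] = (0)(3) + (1)(-3) + (3)(-2) = -9
AB[1,2] = (0)(-3) + (1)(-2) + (3)(2) = 4
AB[2,1] = (-2)(3) + (2)(-3) + (2)(-2) = -16
AB[2,2] = (-2)(-3) + (2)(-2) + (2)(2) = 6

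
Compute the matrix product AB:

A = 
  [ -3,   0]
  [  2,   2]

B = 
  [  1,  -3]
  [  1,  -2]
A is 2×2 and B is 2×2, so AB is 2×2. Each entry is (row of A)·(column of B):
AB[1,1] = (-3)(1) + (0)(1) = -3
AB[1,2] = (-3)(-3) + (0)(-2) = 9
AB[2,1] = (2)(1) + (2)(1) = 4
AB[2,2] = (2)(-3) + (2)(-2) = -10

AB = 
  [ -3,   9]
  [  4, -10]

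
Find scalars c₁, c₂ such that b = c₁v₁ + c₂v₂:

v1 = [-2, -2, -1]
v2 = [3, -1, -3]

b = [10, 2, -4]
c1 = -2, c2 = 2

b = -2·v1 + 2·v2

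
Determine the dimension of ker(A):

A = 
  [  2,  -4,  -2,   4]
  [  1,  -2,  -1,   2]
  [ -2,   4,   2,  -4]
nullity(A) = 3

Row reduce:
R2 → R2 - (1/2)·R1
R3 → R3 + (1)·R1
REF = 
  [  2,  -4,  -2,   4]
  [  0,   0,   0,   0]
  [  0,   0,   0,   0]
Pivot columns: 1 → 1 pivot.
rank(A) = 1, so nullity(A) = 4 - 1 = 3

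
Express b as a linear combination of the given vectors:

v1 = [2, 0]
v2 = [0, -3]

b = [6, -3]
c1 = 3, c2 = 1

b = 3·v1 + 1·v2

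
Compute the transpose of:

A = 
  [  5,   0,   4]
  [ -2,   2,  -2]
Aᵀ = 
  [  5,  -2]
  [  0,   2]
  [  4,  -2]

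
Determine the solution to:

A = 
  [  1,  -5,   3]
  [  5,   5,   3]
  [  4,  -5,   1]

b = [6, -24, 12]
x = [0, -3, -3]

Row reduce the augmented matrix [A|b]:
R2 → R2 - (5)·R1
R3 → R3 - (4)·R1
R3 → R3 - (1/2)·R2
REF = 
  [  1,  -5,   3,   6]
  [  0,  30, -12, -54]
  [  0,   0,  -5,  15]

Back-substitution:
x₃ = 15 / (-5) = -3
x₂ = (-54 - (-12)(-3)) / 30 = -3
x₁ = (6 - (-5)(-3) - (3)(-3)) / 1 = 0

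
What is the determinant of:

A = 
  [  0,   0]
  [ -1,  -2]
For a 2×2 matrix, det = ad - bc = (0)(-2) - (0)(-1) = 0

det(A) = 0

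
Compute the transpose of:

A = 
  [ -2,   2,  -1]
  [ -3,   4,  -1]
Aᵀ = 
  [ -2,  -3]
  [  2,   4]
  [ -1,  -1]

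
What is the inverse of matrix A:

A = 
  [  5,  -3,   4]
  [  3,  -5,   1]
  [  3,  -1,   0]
det(A) = (5)·((-5)(0) - (1)(-1)) - (-3)·((3)(0) - (1)(3)) + (4)·((3)(-1) - (-5)(3))
  = (5)(1) - (-3)(-3) + (4)(12)
  = 44
det(A) = 44 ≠ 0, so A is invertible.

Cofactors Cᵢⱼ = (-1)ⁱ⁺ʲ·Mᵢⱼ:
C = 
  [  1,   3,  12]
  [ -4, -12,  -4]
  [ 17,   7, -16]

adj(A) = Cᵀ:
adj(A) = 
  [  1,  -4,  17]
  [  3, -12,   7]
  [ 12,  -4, -16]

A⁻¹ = (1/44) · adj(A):
A⁻¹ = 
  [ 1/44, -1/11, 17/44]
  [ 3/44, -3/11,  7/44]
  [ 3/11, -1/11, -4/11]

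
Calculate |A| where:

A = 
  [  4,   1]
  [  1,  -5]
-21

For a 2×2 matrix, det = ad - bc = (4)(-5) - (1)(1) = -21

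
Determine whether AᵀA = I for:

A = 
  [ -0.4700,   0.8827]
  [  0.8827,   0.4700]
Yes

AᵀA = 
  [  1.0001,   0]
  [  0,   1.0001]
≈ I (equal to I up to the 4-dp rounding of the entries)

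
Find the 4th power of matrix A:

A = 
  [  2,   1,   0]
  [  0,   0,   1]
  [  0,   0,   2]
A^4 = 
  [ 16,   8,  12]
  [  0,   0,   8]
  [  0,   0,  16]

A² = A·A:
A²[1,1] = (2)(2) + (1)(0) + (0)(0) = 4
A²[1,2] = (2)(1) + (1)(0) + (0)(0) = 2
A²[1,3] = (2)(0) + (1)(1) + (0)(2) = 1
A²[2,1] = (0)(2) + (0)(0) + (1)(0) = 0
A²[2,2] = (0)(1) + (0)(0) + (1)(0) = 0
A²[2,3] = (0)(0) + (0)(1) + (1)(2) = 2
A²[3,1] = (0)(2) + (0)(0) + (2)(0) = 0
A²[3,2] = (0)(1) + (0)(0) + (2)(0) = 0
A²[3,3] = (0)(0) + (0)(1) + (2)(2) = 4
A² = 
  [  4,   2,   1]
  [  0,   0,   2]
  [  0,   0,   4]

A^3 = A^2·A:
A^3[1,1] = (4)(2) + (2)(0) + (1)(0) = 8
A^3[1,2] = (4)(1) + (2)(0) + (1)(0) = 4
A^3[1,3] = (4)(0) + (2)(1) + (1)(2) = 4
A^3[2,1] = (0)(2) + (0)(0) + (2)(0) = 0
A^3[2,2] = (0)(1) + (0)(0) + (2)(0) = 0
A^3[2,3] = (0)(0) + (0)(1) + (2)(2) = 4
A^3[3,1] = (0)(2) + (0)(0) + (4)(0) = 0
A^3[3,2] = (0)(1) + (0)(0) + (4)(0) = 0
A^3[3,3] = (0)(0) + (0)(1) + (4)(2) = 8
A^3 = 
  [  8,   4,   4]
  [  0,   0,   4]
  [  0,   0,   8]

A^4 = A^3·A:
A^4[1,1] = (8)(2) + (4)(0) + (4)(0) = 16
A^4[1,2] = (8)(1) + (4)(0) + (4)(0) = 8
A^4[1,3] = (8)(0) + (4)(1) + (4)(2) = 12
A^4[2,1] = (0)(2) + (0)(0) + (4)(0) = 0
A^4[2,2] = (0)(1) + (0)(0) + (4)(0) = 0
A^4[2,3] = (0)(0) + (0)(1) + (4)(2) = 8
A^4[3,1] = (0)(2) + (0)(0) + (8)(0) = 0
A^4[3,2] = (0)(1) + (0)(0) + (8)(0) = 0
A^4[3,3] = (0)(0) + (0)(1) + (8)(2) = 16
A^4 = 
  [ 16,   8,  12]
  [  0,   0,   8]
  [  0,   0,  16]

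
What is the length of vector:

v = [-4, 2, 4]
6

||v||₂ = √((-4)² + (2)² + (4)²) = √36 = 6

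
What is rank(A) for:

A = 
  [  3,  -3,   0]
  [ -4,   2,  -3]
Row reduce:
R2 → R2 + (4/3)·R1
REF = 
  [  3,  -3,   0]
  [  0,  -2,  -3]
Pivot columns: 1, 2 → 2 pivots.

rank(A) = 2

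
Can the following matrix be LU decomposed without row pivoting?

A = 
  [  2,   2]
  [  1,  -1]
Yes.
A[1,1] = 2 ≠ 0, so Gaussian elimination proceeds without a row swap: multiplier ℓ₂₁ = (1)/(2) = 1/2, and U[2,2] = -1 - (1/2)(2) = -2.
L = 
  [  1,   0]
  [1/2,   1]
U = 
  [  2,   2]
  [  0,  -2]
Check row 2 of LU: [(1/2)(2), (1/2)(2) + (-2)] = [1, -1] = row 2 of A ✓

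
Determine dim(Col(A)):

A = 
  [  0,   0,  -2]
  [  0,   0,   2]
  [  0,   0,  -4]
Row reduce:
R2 → R2 + (1)·R1
R3 → R3 - (2)·R1
REF = 
  [  0,   0,  -2]
  [  0,   0,   0]
  [  0,   0,   0]
Pivot columns: 3 → 1 pivot.
dim(Col(A)) = number of pivot columns = 1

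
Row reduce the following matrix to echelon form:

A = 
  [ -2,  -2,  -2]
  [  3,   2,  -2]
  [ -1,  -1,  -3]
Row operations:
R2 → R2 + (3/2)·R1
R3 → R3 - (1/2)·R1

Resulting echelon form:
REF = 
  [ -2,  -2,  -2]
  [  0,  -1,  -5]
  [  0,   0,  -2]

Rank = 3 (number of non-zero pivot rows).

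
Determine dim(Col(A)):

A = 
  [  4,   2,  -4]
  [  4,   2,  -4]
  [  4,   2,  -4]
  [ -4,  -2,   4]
Row reduce:
R2 → R2 - (1)·R1
R3 → R3 - (1)·R1
R4 → R4 + (1)·R1
REF = 
  [  4,   2,  -4]
  [  0,   0,   0]
  [  0,   0,   0]
  [  0,   0,   0]
Pivot columns: 1 → 1 pivot.
dim(Col(A)) = number of pivot columns = 1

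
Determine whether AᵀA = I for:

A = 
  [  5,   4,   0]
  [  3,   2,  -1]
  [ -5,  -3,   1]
No

AᵀA = 
  [ 59,  41,  -8]
  [ 41,  29,  -5]
  [ -8,  -5,   2]
≠ I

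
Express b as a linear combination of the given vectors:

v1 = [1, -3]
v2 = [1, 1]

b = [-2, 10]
c1 = -3, c2 = 1

b = -3·v1 + 1·v2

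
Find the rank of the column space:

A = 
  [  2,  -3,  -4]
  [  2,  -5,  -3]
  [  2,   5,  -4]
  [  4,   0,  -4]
Row reduce:
R2 → R2 - (1)·R1
R3 → R3 - (1)·R1
R4 → R4 - (2)·R1
R3 → R3 + (4)·R2
R4 → R4 + (3)·R2
R4 → R4 - (7/4)·R3
REF = 
  [  2,  -3,  -4]
  [  0,  -2,   1]
  [  0,   0,   4]
  [  0,   0,   0]
Pivot columns: 1, 2, 3 → 3 pivots.
dim(Col(A)) = number of pivot columns = 3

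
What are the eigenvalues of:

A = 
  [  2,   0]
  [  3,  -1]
λ = 2, -1

tr(A) = 1, det(A) = -2
Characteristic polynomial: λ² - tr(A)λ + det(A) = λ² - λ - 2
λ² - λ - 2 = (λ + 1)(λ - 2)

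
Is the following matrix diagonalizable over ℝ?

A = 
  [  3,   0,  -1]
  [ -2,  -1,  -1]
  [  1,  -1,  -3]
Yes

Characteristic polynomial: det(λI - A) = λ³ + λ² - 9λ - 3
By the rational root theorem any rational root is an integer dividing 3; none of those is a root, so p(λ) has no rational roots and hence (being an irreducible cubic) no repeated roots.
Discriminant of the cubic: Δ = 3252
Δ > 0 ⇒ three distinct real eigenvalues: λ ≈ -3.392, -0.3254, 2.718
Three distinct real eigenvalues, so A has 3 independent eigenvectors.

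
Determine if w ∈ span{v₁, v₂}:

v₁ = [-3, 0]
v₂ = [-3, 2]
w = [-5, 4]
Yes

Form the augmented matrix and row-reduce:
[v₁|v₂|w] = 
  [ -3,  -3,  -5]
  [  0,   2,   4]
(already in echelon form — no row operations needed)

No row of the form [0 0 | nonzero], so the system is consistent. Back-substitution gives c₁ = -1/3, c₂ = 2: w = (-1/3)·v₁ + (2)·v₂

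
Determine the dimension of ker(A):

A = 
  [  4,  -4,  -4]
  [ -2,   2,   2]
nullity(A) = 2

Row reduce:
R2 → R2 + (1/2)·R1
REF = 
  [  4,  -4,  -4]
  [  0,   0,   0]
Pivot columns: 1 → 1 pivot.
rank(A) = 1, so nullity(A) = 3 - 1 = 2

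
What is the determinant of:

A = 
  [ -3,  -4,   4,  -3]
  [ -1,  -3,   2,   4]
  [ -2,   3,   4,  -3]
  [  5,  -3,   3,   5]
-986

Cofactor expansion along row 1: det(A) = a₁₁M₁₁ - a₁₂M₁₂ + a₁₃M₁₃ - a₁₄M₁₄

M₁₁ = det[[-3, 2, 4]; [3, 4, -3]; [-3, 3, 5]]
  = (-3)·((4)(5) - (-3)(3)) - (2)·((3)(5) - (-3)(-3)) + (4)·((3)(3) - (4)(-3))
  = (-3)(29) - (2)(6) + (4)(21)
  = -15
M₁₂ = det[[-1, 2, 4]; [-2, 4, -3]; [5, 3, 5]]
  = (-1)·((4)(5) - (-3)(3)) - (2)·((-2)(5) - (-3)(5)) + (4)·((-2)(3) - (4)(5))
  = (-1)(29) - (2)(5) + (4)(-26)
  = -143
M₁₃ = det[[-1, -3, 4]; [-2, 3, -3]; [5, -3, 5]]
  = (-1)·((3)(5) - (-3)(-3)) - (-3)·((-2)(5) - (-3)(5)) + (4)·((-2)(-3) - (3)(5))
  = (-1)(6) - (-3)(5) + (4)(-9)
  = -27
M₁₄ = det[[-1, -3, 2]; [-2, 3, 4]; [5, -3, 3]]
  = (-1)·((3)(3) - (4)(-3)) - (-3)·((-2)(3) - (4)(5)) + (2)·((-2)(-3) - (3)(5))
  = (-1)(21) - (-3)(-26) + (2)(-9)
  = -117

det(A) = (-3)(-15) - (-4)(-143) + (4)(-27) - (-3)(-117) = -986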